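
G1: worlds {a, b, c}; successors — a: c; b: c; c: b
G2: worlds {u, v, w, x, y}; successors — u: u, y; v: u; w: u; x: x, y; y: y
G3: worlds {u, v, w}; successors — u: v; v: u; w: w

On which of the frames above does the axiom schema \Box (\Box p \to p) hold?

G2

Frame correspondent (Sahlqvist): \forall x \forall y (Rxy \to Ryy) — i.e. shift-reflexivity.
G1: fails — Rac but not Rcc.
G2: condition met.
G3: fails — Ruv but not Rvv.
Valid on: G2.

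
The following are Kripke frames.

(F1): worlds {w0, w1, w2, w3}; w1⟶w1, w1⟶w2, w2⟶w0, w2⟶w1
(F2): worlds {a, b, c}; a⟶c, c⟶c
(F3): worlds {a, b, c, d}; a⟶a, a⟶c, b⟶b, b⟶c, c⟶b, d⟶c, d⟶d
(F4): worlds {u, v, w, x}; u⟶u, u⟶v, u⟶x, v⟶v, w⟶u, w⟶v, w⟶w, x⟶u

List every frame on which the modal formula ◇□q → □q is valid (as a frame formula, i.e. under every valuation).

Frame correspondent (Sahlqvist): ∀x ∀y ∀z (Rxy ∧ Rxz → Ryz) — i.e. the Euclidean property.
(F1): fails — Rw1w2 and Rw1w2 but not Rw2w2.
(F2): satisfies the condition.
(F3): fails — Rac and Raa but not Rca.
(F4): fails — Ruv and Ruu but not Rvu.
Valid on: (F2).

(F2)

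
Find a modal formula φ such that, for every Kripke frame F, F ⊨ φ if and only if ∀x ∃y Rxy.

A defining formula is □ψ → ◇ψ (the D axiom).
Suppose □ψ→◇ψ is valid. At any x set V(ψ)=W. Then □ψ at x, so ◇ψ at x, so x has a successor.

□ψ → ◇ψ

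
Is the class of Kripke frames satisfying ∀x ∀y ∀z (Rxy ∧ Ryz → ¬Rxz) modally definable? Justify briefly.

Not definable by any modal formula

Modal frame validity is preserved under surjective bounded morphisms.
The 7-cycle (worlds 0,1,2,3,4,5,6 with 0→1→2→3→4→5→6→0) is intransitive. Mapping every world to a single reflexive point • is a surjective bounded morphism; the reflexive point is not intransitive (R••∧R•• but R••).
So no modal formula (or set of formulas) defines exactly the intransitive frames.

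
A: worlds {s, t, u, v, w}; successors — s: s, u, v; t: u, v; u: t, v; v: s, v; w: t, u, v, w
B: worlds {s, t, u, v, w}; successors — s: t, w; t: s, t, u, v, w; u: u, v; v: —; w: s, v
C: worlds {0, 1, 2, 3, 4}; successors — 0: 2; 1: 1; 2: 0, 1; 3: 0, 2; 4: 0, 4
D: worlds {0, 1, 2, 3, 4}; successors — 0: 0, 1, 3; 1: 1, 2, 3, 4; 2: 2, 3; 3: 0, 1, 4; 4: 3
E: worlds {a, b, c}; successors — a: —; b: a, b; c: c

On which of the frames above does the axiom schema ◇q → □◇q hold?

Frame correspondent (Sahlqvist): ∀x ∀y ∀z (Rxy ∧ Rxz → Ryz) — i.e. the Euclidean property.
A: fails — Rsv and Rsu but not Rvu.
B: fails — Rsw and Rsw but not Rww.
C: fails — R02 and R02 but not R22.
D: fails — R01 and R00 but not R10.
E: fails — Rba and Rba but not Raa.
Valid on no frame.

none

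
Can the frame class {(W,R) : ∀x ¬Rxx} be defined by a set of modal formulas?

If a class were modally definable it would be closed under surjective bounded morphisms (Goldblatt–Thomason).
The 5-cycle (worlds a,b,c,d,e with a→b→c→d→e→a) is irreflexive, and the map sending every world to a single reflexive point • is a surjective bounded morphism (forth: every edge maps to (•,•); back: every world has a successor). So any modal formula valid on the 5-cycle is also valid on the reflexive point, which is not irreflexive.
So the class is not modally definable.

No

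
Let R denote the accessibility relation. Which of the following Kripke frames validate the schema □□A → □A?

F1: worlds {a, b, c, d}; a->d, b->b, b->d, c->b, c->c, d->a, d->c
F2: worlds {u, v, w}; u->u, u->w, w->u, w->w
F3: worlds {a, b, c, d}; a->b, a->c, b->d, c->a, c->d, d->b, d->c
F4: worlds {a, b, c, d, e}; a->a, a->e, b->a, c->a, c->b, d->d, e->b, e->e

F2

The schema corresponds to density: ∀x ∀y (Rxy → ∃z (Rxz ∧ Rzy)).
F1: fails — Rad but no z with Raz and Rzd.
F2: ✓.
F3: fails — Rcd but no z with Rcz and Rzd.
F4: fails — Rcb but no z with Rcz and Rzb.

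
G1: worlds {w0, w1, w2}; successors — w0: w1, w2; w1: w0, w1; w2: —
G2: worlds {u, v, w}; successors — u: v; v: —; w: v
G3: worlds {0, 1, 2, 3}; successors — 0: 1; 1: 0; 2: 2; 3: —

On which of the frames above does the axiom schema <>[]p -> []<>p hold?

G3

Frame correspondent (Sahlqvist): forall x forall y forall z (Rxy & Rxz -> exists w (Ryw & Rzw)) — i.e. convergence.
G1: fails — Rw0w1 and Rw0w2 but w1 and w2 have no common successor.
G2: fails — Ruv and Ruv but v and v have no common successor.
G3: ✓.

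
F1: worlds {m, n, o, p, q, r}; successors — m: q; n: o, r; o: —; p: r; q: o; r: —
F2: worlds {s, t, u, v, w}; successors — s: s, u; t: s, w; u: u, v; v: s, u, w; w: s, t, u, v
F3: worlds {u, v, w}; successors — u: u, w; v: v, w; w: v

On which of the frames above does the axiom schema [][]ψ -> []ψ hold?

F3

Frame correspondent (Sahlqvist): forall x forall y (Rxy -> exists z (Rxz & Rzy)) — i.e. density.
F1: fails — Rnr but no z with Rnz and Rzr.
F2: fails — Rwt but no z with Rwz and Rzt.
F3: satisfies the condition.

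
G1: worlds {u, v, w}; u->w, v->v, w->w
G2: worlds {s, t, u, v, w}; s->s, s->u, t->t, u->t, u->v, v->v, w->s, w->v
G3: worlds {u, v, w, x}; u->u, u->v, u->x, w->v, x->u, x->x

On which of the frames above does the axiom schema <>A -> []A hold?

The schema corresponds to partial functionality: forall x forall y forall z (Rxy & Rxz -> y = z).
G1: satisfies the condition.
G2: fails — s sees both s and u.
G3: fails — u sees both u and v.

G1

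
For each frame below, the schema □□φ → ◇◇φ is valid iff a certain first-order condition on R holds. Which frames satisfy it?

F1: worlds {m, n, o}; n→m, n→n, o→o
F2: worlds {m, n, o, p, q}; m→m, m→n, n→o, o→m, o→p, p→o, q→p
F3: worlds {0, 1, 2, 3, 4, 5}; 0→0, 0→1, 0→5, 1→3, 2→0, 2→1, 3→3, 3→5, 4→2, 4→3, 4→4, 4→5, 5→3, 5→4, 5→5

The schema corresponds to a generalized confluence (Geach) condition: ∀x ∃w (xR²w ∧ xR²w).
F1: fails — at m but no w with mR²w and mR²w.
F2: satisfies the condition.
F3: satisfies the condition.
Valid on: F2, F3.

F2, F3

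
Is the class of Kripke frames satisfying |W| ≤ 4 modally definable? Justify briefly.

Any modally definable frame class is closed under disjoint unions.
Any modal formula valid on each of 5 disjoint one-world frames is valid on their disjoint union (validity is preserved under disjoint unions). Each one-world frame has |W|=1≤4, but the union has |W|=5.
So the class is not modally definable.

No — not modally definable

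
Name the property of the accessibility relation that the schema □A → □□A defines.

Suppose □A→□□A is valid. Take Rxy, Ryz and set V(A)={w : Rxw}. Then □A at x, so □□A at x, so □A at y, so A at z, i.e. Rxz.

Transitivity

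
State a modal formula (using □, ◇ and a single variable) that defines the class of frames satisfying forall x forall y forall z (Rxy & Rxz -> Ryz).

◇p → □◇p

The condition is the Euclidean property. The 5 schema ◇p → □◇p defines it.
Suppose ◇p→□◇p is valid. Take Rxy, Rxz and set V(p)={y}. Then ◇p at x, so □◇p at x, so ◇p at z, so some w with Rzw has p; w=y, i.e. Rzy. By symmetry of the argument, Ryz.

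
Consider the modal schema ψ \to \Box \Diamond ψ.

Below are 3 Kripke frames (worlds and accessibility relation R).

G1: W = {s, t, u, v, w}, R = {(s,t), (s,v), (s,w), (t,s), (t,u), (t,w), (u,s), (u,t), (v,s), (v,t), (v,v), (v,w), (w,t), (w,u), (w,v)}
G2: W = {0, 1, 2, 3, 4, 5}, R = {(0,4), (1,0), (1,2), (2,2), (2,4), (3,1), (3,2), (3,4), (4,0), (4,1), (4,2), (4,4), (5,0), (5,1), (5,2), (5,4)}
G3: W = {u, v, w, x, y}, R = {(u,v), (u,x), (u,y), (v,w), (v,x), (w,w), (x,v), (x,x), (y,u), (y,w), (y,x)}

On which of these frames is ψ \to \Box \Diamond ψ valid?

none

This is the axiom for symmetry; its first-order frame correspondent is \forall x \forall y (Rxy \to Ryx).
G1: fails — Rwu but not Ruw.
G2: fails — R10 but not R01.
G3: fails — Ruv but not Rvu.
Valid on no frame.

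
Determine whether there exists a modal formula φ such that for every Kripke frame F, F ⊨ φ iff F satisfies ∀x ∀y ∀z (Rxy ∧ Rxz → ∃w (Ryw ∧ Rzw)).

Yes: it is convergence, defined by the .2 schema ◇□r → □◇r.
Suppose ◇□r→□◇r is valid. Take Rxy, Rxz and set V(r)={w : Ryw}. Then □r at y so ◇□r at x, so □◇r at x, so ◇r at z, giving w with Rzw and Ryw.

Yes — defined by ◇□r → □◇r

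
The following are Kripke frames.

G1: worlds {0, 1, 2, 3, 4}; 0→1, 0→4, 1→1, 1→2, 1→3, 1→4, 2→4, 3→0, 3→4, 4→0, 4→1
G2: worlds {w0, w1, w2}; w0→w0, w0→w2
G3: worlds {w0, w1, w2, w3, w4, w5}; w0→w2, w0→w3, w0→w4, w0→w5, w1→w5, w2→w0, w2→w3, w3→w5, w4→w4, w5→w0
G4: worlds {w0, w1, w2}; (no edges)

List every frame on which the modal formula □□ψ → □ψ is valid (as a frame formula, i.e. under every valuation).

G2, G4

The schema corresponds to density: ∀x ∀y (Rxy → ∃z (Rxz ∧ Rzy)).
G1: fails — R40 but no z with R4z and Rz0.
G2: condition met.
G3: fails — Rw1w5 but no z with Rw1z and Rzw5.
G4: condition met.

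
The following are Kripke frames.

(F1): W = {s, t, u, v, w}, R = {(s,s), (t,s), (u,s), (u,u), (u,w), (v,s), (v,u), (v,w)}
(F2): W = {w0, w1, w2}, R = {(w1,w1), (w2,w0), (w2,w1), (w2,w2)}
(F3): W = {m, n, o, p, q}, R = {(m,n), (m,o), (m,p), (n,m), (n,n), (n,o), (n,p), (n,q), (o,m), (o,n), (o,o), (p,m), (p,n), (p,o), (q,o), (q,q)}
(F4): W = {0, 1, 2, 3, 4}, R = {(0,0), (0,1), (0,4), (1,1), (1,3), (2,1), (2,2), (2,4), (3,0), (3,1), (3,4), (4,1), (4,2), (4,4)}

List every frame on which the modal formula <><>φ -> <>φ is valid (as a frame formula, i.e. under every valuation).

Frame correspondent (Sahlqvist): forall x forall y forall z (Rxy & Ryz -> Rxz) — i.e. transitivity.
(F1): satisfies the condition.
(F2): satisfies the condition.
(F3): fails — Rom and Rmp but not Rop.
(F4): fails — R34 and R42 but not R32.
Valid on: (F1), (F2).

(F1), (F2)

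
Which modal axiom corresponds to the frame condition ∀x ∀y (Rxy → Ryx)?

p → □◇p

A defining formula is p → □◇p (the B axiom).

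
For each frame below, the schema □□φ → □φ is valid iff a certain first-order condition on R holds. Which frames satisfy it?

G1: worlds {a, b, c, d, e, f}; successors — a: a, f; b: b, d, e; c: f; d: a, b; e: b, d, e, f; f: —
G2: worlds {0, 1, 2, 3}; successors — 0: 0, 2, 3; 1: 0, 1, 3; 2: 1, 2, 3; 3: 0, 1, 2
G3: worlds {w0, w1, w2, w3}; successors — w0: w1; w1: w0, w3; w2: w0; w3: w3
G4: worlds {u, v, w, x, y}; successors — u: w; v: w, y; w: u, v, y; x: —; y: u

G2

Frame correspondent (Sahlqvist): ∀x ∀y (Rxy → ∃z (Rxz ∧ Rzy)) — i.e. density.
G1: fails — Rcf but no z with Rcz and Rzf.
G2: holds.
G3: fails — Rw1w0 but no z with Rw1z and Rzw0.
G4: fails — Ruw but no z with Ruz and Rzw.
Valid on: G2.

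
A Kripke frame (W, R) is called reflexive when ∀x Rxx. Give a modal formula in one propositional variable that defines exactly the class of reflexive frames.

The condition is reflexivity. The T schema □ψ → ψ defines it.
Suppose □ψ→ψ is valid. At any x set V(ψ)={w : Rxw}. Then □ψ holds at x, so ψ holds at x, i.e. Rxx.

□ψ → ψ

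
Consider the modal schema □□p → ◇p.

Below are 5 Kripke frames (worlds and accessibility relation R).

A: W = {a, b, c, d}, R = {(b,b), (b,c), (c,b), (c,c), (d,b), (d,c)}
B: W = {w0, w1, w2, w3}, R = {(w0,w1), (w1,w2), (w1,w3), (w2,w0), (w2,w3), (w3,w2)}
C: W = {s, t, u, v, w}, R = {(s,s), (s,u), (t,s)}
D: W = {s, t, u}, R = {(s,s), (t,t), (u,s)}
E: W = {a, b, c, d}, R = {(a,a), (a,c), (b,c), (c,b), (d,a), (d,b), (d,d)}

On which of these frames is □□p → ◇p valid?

Frame correspondent (Sahlqvist): ∀x ∃w (xR²w ∧ xRw) — i.e. a generalized confluence (Geach) condition.
A: fails — at a but no w with aR²w and aRw.
B: fails — at w0 but no w with w0R²w and w0Rw.
C: fails — at u but no w* with uR²w* and uRw*.
D: satisfies the condition.
E: fails — at b but no w with bR²w and bRw.

D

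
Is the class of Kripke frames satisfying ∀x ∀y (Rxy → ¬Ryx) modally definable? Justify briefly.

Not definable by any modal formula

Modal frame validity is preserved under surjective bounded morphisms.
The 5-cycle (worlds w0,w1,w2,w3,w4 with w0→w1→w2→w3→w4→w0) is asymmetric. Mapping every world to a single reflexive point • is a surjective bounded morphism, and the reflexive point is not asymmetric (R•• but asymmetry requires ¬R••).
So the class is not modally definable.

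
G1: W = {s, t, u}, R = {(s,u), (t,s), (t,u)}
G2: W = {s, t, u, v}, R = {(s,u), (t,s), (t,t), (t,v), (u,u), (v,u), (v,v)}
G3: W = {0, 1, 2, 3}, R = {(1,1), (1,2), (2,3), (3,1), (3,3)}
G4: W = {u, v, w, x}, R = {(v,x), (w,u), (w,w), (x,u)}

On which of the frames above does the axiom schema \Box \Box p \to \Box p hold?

G2, G3

This is the axiom for density; its first-order frame correspondent is \forall x \forall y (Rxy \to \exists z (Rxz \wedge Rzy)).
G1: fails — Rsu but no z with Rsz and Rzu.
G2: ✓.
G3: ✓.
G4: fails — Rvx but no z with Rvz and Rzx.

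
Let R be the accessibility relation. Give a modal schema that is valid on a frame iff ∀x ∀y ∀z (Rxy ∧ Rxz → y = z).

The condition is partial functionality. The CD schema ◇q → □q defines it.
Suppose ◇q→□q is valid. Take Rxy, Rxz and set V(q)={y}. Then ◇q at x, so □q at x, so q at z, i.e. z=y.

◇q → □q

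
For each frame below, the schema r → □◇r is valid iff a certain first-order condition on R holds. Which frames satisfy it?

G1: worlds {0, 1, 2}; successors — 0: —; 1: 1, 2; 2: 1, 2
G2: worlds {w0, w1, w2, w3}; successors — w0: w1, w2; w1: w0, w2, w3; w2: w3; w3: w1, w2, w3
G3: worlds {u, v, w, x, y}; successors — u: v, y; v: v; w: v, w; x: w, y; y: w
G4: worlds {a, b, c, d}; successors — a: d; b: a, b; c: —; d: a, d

G1

Frame correspondent (Sahlqvist): ∀x ∀y (Rxy → Ryx) — i.e. symmetry.
G1: holds.
G2: fails — Rw1w2 but not Rw2w1.
G3: fails — Ruv but not Rvu.
G4: fails — Rba but not Rab.
Valid on: G1.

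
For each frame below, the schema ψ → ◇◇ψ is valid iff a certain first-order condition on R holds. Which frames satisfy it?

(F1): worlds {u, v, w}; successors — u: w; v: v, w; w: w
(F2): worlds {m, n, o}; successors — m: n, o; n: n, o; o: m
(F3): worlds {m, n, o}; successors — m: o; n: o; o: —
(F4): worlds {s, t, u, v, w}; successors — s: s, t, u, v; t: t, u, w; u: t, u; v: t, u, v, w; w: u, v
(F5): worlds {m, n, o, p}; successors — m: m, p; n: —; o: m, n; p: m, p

This is the axiom for a generalized confluence (Geach) condition; its first-order frame correspondent is ∀x ∃w (x = w ∧ xR²w).
(F1): fails — at u but no t with u=t and uR²t.
(F2): satisfies the condition.
(F3): fails — at m but no w with m=w and mR²w.
(F4): satisfies the condition.
(F5): fails — at n but no w with n=w and nR²w.
Valid on: (F2), (F4).

(F2), (F4)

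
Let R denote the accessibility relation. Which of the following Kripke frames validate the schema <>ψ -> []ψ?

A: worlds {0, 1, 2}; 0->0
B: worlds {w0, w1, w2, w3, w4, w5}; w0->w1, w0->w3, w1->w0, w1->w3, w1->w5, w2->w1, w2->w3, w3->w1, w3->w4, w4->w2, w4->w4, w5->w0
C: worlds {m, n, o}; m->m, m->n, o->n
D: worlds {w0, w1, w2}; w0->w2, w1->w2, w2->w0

Frame correspondent (Sahlqvist): forall x forall y forall z (Rxy & Rxz -> y = z) — i.e. partial functionality.
A: condition met.
B: fails — w0 sees both w1 and w3.
C: fails — m sees both m and n.
D: condition met.

A, D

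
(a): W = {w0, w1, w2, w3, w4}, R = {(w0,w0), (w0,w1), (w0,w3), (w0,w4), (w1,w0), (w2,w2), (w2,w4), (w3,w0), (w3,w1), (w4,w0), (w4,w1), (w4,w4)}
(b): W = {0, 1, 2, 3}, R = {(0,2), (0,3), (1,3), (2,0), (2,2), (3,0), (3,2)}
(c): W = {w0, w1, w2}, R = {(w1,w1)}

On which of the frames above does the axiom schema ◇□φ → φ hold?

This is the axiom for symmetry; its first-order frame correspondent is ∀x ∀y (Rxy → Ryx).
(a): fails — Rw2w4 but not Rw4w2.
(b): fails — R32 but not R23.
(c): condition met.

(c)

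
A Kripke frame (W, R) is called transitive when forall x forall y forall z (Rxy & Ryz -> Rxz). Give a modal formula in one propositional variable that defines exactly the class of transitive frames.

□s → □□s

This is transitivity; the standard corresponding axiom is 4: □s → □□s.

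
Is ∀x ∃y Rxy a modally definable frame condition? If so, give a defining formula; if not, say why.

The condition is seriality. A defining modal formula is □r → ◇r.
Suppose □r→◇r is valid. At any x set V(r)=W. Then □r at x, so ◇r at x, so x has a successor.

Yes, by □r → ◇r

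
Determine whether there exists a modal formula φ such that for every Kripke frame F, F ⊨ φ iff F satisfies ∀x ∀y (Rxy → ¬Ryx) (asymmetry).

Any modally definable frame class is closed under surjective bounded morphisms.
The 5-cycle (worlds w0,w1,w2,w3,w4 with w0→w1→w2→w3→w4→w0) is asymmetric. Mapping every world to a single reflexive point • is a surjective bounded morphism, and the reflexive point is not asymmetric (R•• but asymmetry requires ¬R••).
So the class is not modally definable.

No — not modally definable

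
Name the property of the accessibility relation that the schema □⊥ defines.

□⊥ is valid iff no world has any successor (otherwise □⊥ fails at any world with one).
Conversely, on a frame with emptiness of R the schema holds at every world under every valuation.
Frame condition: ∀x ∀y ¬Rxy.

Emptiness of R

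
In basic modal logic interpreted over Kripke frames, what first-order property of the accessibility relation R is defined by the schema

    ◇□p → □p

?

This schema is equivalent to the 5 axiom ◇p → □◇p.
Its frame correspondent is the Euclidean property — ∀x ∀y ∀z (Rxy ∧ Rxz → Ryz).

The Euclidean property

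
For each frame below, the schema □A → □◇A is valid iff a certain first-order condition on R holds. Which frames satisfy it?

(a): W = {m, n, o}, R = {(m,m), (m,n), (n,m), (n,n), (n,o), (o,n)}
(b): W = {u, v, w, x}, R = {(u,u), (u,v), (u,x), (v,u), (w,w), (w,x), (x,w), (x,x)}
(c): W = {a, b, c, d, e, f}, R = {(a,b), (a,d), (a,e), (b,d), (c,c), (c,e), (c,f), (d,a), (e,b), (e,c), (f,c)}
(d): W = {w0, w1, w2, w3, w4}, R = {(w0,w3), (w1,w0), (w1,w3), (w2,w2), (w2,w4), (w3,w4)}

Frame correspondent (Sahlqvist): ∀x ∀z (xRz → ∃w (xRw ∧ zRw)) — i.e. a generalized confluence (Geach) condition.
(a): ✓.
(b): ✓.
(c): fails — aRd but no w with aRw and dRw.
(d): fails — w0Rw3 but no w with w0Rw and w3Rw.

(a), (b)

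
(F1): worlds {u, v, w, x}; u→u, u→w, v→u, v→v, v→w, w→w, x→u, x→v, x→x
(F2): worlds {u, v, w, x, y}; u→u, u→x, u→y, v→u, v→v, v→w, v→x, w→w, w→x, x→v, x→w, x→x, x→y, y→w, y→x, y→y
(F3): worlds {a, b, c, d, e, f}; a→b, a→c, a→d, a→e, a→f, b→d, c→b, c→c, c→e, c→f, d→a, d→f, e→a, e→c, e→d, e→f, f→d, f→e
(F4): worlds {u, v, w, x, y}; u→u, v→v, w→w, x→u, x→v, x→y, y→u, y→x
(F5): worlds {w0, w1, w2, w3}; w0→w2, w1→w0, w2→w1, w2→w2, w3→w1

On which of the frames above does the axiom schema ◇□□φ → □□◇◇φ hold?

Frame correspondent (Sahlqvist): ∀x ∀y ∀z ((xRy ∧ xR²z) → ∃w (yR²w ∧ zR²w)) — i.e. a generalized confluence (Geach) condition.
(F1): holds.
(F2): holds.
(F3): holds.
(F4): fails — xRu, xR²v but no t with uR²t and vR²t.
(F5): holds.

(F1), (F2), (F3), (F5)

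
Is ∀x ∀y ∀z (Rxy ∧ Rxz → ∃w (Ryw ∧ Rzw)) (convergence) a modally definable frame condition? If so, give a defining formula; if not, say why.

The condition is convergence. A defining modal formula is ◇□p → □◇p.

Yes, by ◇□p → □◇p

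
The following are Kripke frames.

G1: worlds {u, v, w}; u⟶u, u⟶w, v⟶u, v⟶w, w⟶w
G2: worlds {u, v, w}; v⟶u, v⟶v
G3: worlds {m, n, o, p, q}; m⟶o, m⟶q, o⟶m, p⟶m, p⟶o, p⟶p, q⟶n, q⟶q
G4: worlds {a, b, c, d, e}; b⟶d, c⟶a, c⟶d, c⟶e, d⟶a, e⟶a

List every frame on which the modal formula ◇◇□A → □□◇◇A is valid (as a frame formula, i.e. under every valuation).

G1

The schema corresponds to a generalized confluence (Geach) condition: ∀x ∀y ∀z ((xR²y ∧ xR²z) → ∃w (yRw ∧ zR²w)).
G1: ✓.
G2: fails — vR²u, vR²u but no t with uRt and uR²t.
G3: fails — mR²m, mR²n but no w with mRw and nR²w.
G4: fails — bR²a, bR²a but no w with aRw and aR²w.
Valid on: G1.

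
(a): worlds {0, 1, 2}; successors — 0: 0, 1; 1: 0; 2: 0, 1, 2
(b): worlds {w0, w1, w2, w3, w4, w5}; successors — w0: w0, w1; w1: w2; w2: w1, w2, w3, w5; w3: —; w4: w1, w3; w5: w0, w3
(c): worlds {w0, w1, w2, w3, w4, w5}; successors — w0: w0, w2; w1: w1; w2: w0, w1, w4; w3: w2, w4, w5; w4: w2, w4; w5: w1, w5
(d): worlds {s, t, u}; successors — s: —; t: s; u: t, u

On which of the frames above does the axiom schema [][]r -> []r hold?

(a), (c)

Frame correspondent (Sahlqvist): forall x forall y (Rxy -> exists z (Rxz & Rzy)) — i.e. density.
(a): condition met.
(b): fails — Rw4w1 but no z with Rw4z and Rzw1.
(c): condition met.
(d): fails — Rts but no z with Rtz and Rzs.
Valid on: (a), (c).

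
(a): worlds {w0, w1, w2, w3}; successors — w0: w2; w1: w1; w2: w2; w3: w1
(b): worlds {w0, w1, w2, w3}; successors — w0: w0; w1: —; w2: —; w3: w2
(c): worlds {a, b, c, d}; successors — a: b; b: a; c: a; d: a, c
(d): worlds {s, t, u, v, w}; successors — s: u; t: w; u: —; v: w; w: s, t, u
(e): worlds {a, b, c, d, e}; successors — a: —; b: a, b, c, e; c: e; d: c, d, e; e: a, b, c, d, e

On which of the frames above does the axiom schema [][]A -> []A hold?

(a), (e)

The schema corresponds to density: forall x forall y (Rxy -> exists z (Rxz & Rzy)).
(a): condition met.
(b): fails — Rw3w2 but no z with Rw3z and Rzw2.
(c): fails — Rdc but no z with Rdz and Rzc.
(d): fails — Rwt but no z with Rwz and Rzt.
(e): condition met.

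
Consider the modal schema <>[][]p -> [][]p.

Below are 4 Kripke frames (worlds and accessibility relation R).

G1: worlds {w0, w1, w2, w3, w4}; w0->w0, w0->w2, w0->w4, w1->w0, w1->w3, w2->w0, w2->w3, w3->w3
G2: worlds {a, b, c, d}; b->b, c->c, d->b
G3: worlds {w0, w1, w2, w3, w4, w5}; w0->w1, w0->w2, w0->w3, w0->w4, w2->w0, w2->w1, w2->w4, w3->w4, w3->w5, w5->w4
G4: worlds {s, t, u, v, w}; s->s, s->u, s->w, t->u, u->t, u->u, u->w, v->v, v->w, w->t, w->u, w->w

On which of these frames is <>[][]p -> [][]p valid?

The schema corresponds to a generalized confluence (Geach) condition: forall x forall y forall z ((xRy & x R^2 z) -> exists w (y R^2 w & z = w)).
G1: fails — w0Rw4, w0R²w0 but no w with w4R²w and w0=w.
G2: satisfies the condition.
G3: fails — w0Rw1, w0R²w0 but no w with w1R²w and w0=w.
G4: fails — sRu, sR²s but no w* with uR²w* and s=w*.
Valid on: G2.

G2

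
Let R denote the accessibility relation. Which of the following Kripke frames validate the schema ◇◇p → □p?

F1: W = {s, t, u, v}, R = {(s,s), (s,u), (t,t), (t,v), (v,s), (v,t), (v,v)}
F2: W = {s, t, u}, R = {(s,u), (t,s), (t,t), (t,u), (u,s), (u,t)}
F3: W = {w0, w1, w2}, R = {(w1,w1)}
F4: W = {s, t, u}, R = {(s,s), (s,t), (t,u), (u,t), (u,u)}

The schema corresponds to a generalized confluence (Geach) condition: ∀x ∀y ∀z ((xR²y ∧ xRz) → ∃w (y = w ∧ z = w)).
F1: fails — sR²s, sRu but s ≠ u.
F2: fails — sR²s, sRu but s ≠ u.
F3: ✓.
F4: fails — sR²s, sRt but s ≠ t.
Valid on: F3.

F3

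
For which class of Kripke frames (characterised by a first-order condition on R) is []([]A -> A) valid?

Shift-reflexivity

Suppose □(□A→A) is valid. Take Rxy and set V(A)={w : Ryw}. Then at y, □A holds; since □(□A→A) at x, □A→A at y, so A at y, i.e. Ryy.
Conversely, any frame satisfying forall x forall y (Rxy -> Ryy) validates the schema.
Frame condition: forall x forall y (Rxy -> Ryy).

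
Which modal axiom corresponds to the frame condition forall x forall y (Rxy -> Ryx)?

A defining formula is s → □◇s (the B axiom).
Suppose s→□◇s is valid. Take Rxy and set V(s)={x}. Then s at x, so □◇s at x, so ◇s at y, so some z with Ryz has s; z=x, i.e. Ryx.

s → □◇s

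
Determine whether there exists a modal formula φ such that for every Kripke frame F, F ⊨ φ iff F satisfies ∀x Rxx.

Definable; □q → q defines it

Yes: it is reflexivity, defined by the T schema □q → q.
Suppose □q→q is valid. At any x set V(q)={w : Rxw}. Then □q holds at x, so q holds at x, i.e. Rxx.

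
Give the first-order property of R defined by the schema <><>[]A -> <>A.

This is a Sahlqvist (Geach-type) schema ◇^2□^1A → □^0◇^1A.
Minimal-valuation argument: fix x; take any y with xR^2y and any z with xR^0z. Set V(A) to the set of worlds R-reachable from y in exactly 1 step. Then □^1A holds at y, so the antecedent holds at x; validity forces ◇^1A at z, giving a w with zR^1w and yR^1w.
First-order correspondent: forall x forall y (x R^2 y -> exists w (yRw & xRw)).

forall x forall y (x R^2 y -> exists w (yRw & xRw))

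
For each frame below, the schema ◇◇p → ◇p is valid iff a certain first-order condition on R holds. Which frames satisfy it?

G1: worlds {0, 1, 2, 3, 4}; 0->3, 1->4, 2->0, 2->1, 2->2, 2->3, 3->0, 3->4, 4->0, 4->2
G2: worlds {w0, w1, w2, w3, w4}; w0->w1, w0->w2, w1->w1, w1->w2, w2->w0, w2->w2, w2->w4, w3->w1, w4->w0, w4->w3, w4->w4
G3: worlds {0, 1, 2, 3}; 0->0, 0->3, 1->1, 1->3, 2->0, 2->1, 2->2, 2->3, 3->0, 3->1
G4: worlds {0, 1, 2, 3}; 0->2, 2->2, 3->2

G4

This is the axiom for transitivity; its first-order frame correspondent is ∀x ∀y ∀z (Rxy ∧ Ryz → Rxz).
G1: fails — R34 and R42 but not R32.
G2: fails — Rw1w2 and Rw2w4 but not Rw1w4.
G3: fails — R31 and R13 but not R33.
G4: condition met.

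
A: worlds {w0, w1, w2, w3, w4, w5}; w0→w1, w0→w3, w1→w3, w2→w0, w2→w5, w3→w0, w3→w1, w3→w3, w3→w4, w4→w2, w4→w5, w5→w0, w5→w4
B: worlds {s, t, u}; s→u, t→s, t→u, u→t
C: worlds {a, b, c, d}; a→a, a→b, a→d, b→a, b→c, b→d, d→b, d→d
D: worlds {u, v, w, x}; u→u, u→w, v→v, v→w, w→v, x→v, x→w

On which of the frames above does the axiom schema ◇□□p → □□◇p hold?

This is the axiom for a generalized confluence (Geach) condition; its first-order frame correspondent is ∀x ∀y ∀z ((xRy ∧ xR²z) → ∃w (yR²w ∧ zRw)).
A: fails — w0Rw1, w0R²w4 but no w with w1R²w and w4Rw.
B: fails — tRs, tR²t but no w with sR²w and tRw.
C: fails — aRa, aR²c but no w with aR²w and cRw.
D: holds.
Valid on: D.

D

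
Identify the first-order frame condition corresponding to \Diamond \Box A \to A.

Replacing A by ¬A and contraposing gives the equivalent schema A → □◇A.
Suppose A→□◇A is valid. Take Rxy and set V(A)={x}. Then A at x, so □◇A at x, so ◇A at y, so some z with Ryz has A; z=x, i.e. Ryx.
Conversely, on a frame with symmetry the schema holds at every world under every valuation.
Frame condition: \forall x \forall y (Rxy \to Ryx).

symmetry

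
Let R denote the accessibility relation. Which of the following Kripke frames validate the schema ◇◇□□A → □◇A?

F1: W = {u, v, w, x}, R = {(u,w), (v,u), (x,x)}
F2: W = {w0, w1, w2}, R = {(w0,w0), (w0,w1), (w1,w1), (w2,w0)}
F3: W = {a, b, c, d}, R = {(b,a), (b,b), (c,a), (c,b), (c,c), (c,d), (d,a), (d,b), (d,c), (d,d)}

F2

This is the axiom for a generalized confluence (Geach) condition; its first-order frame correspondent is ∀x ∀y ∀z ((xR²y ∧ xRz) → ∃w (yR²w ∧ zRw)).
F1: fails — vR²w, vRu but no t with wR²t and uRt.
F2: ✓.
F3: fails — bR²a, bRa but no w with aR²w and aRw.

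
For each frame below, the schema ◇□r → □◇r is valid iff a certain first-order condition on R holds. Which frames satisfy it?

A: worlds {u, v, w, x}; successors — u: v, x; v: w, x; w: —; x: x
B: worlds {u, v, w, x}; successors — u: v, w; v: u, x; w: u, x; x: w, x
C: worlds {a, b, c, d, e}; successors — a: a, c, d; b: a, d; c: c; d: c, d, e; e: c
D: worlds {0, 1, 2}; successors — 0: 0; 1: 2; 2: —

The schema corresponds to convergence: ∀x ∀y ∀z (Rxy ∧ Rxz → ∃w (Ryw ∧ Rzw)).
A: fails — Rvw and Rvw but w and w have no common successor.
B: holds.
C: holds.
D: fails — R12 and R12 but 2 and 2 have no common successor.
Valid on: B, C.

B, C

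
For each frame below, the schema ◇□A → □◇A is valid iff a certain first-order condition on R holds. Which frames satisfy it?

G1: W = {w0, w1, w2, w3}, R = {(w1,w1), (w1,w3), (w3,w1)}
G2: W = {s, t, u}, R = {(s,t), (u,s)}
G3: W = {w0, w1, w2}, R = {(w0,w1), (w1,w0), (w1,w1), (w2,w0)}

G1, G3

The schema corresponds to convergence: ∀x ∀y ∀z (Rxy ∧ Rxz → ∃w (Ryw ∧ Rzw)).
G1: satisfies the condition.
G2: fails — Rst and Rst but t and t have no common successor.
G3: satisfies the condition.
Valid on: G1, G3.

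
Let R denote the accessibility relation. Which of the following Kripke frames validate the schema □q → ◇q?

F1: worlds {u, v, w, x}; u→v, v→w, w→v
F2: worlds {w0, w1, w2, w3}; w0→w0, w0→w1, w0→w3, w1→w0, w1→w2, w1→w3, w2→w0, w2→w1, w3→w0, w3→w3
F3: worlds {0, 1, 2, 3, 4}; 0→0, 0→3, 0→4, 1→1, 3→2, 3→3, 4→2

F2

This is the axiom for seriality; its first-order frame correspondent is ∀x ∃y Rxy.
F1: fails — world x has no successor.
F2: holds.
F3: fails — world 2 has no successor.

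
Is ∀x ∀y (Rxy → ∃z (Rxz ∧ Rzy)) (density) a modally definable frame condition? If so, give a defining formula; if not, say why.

Definable; □□q → □q defines it

This is a Sahlqvist condition; the C4 axiom □□q → □q defines it.
Suppose □□q→□q is valid. Take Rxy and set V(q)={w : xR²w}. Then □□q at x, so □q at x, so q at y, i.e. ∃z(Rxz∧Rzy).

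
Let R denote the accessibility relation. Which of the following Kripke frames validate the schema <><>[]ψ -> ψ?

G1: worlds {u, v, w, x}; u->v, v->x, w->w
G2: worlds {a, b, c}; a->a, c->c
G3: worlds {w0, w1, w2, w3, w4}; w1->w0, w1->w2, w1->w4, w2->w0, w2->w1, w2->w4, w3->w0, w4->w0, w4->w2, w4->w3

G2

This is the axiom for a generalized confluence (Geach) condition; its first-order frame correspondent is forall x forall y (x R^2 y -> exists w (yRw & x = w)).
G1: fails — uR²x but no t with xRt and u=t.
G2: satisfies the condition.
G3: fails — w1R²w0 but no w with w0Rw and w1=w.
Valid on: G2.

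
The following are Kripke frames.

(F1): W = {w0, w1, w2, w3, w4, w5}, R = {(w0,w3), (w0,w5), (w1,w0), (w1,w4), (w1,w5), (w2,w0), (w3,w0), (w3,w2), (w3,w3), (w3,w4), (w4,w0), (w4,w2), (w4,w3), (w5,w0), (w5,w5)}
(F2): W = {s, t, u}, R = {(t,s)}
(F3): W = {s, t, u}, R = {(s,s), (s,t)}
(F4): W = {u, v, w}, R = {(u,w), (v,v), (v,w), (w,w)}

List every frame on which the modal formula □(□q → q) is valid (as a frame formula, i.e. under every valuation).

This is the axiom for shift-reflexivity; its first-order frame correspondent is ∀x ∀y (Rxy → Ryy).
(F1): fails — Rw1w0 but not Rw0w0.
(F2): fails — Rts but not Rss.
(F3): fails — Rst but not Rtt.
(F4): satisfies the condition.

(F4)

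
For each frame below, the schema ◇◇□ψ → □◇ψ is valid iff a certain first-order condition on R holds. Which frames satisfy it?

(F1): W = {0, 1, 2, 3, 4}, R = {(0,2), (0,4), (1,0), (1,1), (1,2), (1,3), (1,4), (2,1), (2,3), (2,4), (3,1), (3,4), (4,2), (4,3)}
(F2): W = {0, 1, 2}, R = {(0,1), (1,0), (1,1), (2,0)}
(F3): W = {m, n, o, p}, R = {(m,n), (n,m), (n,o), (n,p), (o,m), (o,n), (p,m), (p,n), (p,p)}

(F2)

The schema corresponds to a generalized confluence (Geach) condition: ∀x ∀y ∀z ((xR²y ∧ xRz) → ∃w (yRw ∧ zRw)).
(F1): fails — 0R²3, 0R4 but no w with 3Rw and 4Rw.
(F2): condition met.
(F3): fails — mR²m, mRn but no w with mRw and nRw.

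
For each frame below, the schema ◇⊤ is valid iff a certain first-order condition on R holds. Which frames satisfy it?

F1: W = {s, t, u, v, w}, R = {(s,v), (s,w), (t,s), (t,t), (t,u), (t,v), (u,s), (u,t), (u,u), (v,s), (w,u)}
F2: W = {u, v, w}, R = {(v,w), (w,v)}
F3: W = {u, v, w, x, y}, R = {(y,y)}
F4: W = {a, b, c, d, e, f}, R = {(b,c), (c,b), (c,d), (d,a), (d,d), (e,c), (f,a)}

F1

The schema corresponds to seriality: ∀x ∃y Rxy.
F1: ✓.
F2: fails — world u has no successor.
F3: fails — world u has no successor.
F4: fails — world a has no successor.
Valid on: F1.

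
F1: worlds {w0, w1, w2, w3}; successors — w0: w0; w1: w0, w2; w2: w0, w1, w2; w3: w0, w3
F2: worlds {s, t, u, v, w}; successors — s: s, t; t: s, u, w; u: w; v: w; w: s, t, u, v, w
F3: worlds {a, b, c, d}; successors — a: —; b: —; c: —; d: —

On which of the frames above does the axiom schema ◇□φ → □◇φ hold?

This is the axiom for convergence; its first-order frame correspondent is ∀x ∀y ∀z (Rxy ∧ Rxz → ∃w (Ryw ∧ Rzw)).
F1: holds.
F2: fails — Rts and Rtu but s and u have no common successor.
F3: holds.

F1, F3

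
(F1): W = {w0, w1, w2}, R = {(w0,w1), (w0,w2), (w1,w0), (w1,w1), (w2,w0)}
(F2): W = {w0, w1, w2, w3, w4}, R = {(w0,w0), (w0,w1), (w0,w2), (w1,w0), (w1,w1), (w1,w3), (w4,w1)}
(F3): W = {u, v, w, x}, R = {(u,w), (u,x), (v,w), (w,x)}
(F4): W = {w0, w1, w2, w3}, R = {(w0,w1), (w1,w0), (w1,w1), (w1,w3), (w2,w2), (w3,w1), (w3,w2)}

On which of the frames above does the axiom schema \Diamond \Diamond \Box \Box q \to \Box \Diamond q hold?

(F1)

Frame correspondent (Sahlqvist): \forall x \forall y \forall z ((x R^2 y \wedge xRz) \to \exists w (y R^2 w \wedge zRw)) — i.e. a generalized confluence (Geach) condition.
(F1): holds.
(F2): fails — w0R²w0, w0Rw2 but no w with w0R²w and w2Rw.
(F3): fails — uR²x, uRw but no t with xR²t and wRt.
(F4): fails — w1R²w2, w1Rw0 but no w with w2R²w and w0Rw.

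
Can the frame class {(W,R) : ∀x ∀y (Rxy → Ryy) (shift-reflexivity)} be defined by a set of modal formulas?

Yes — defined by □(□r → r)

The condition is shift-reflexivity. A defining modal formula is □(□r → r).
Suppose □(□r→r) is valid. Take Rxy and set V(r)={w : Ryw}. Then at y, □r holds; since □(□r→r) at x, □r→r at y, so r at y, i.e. Ryy.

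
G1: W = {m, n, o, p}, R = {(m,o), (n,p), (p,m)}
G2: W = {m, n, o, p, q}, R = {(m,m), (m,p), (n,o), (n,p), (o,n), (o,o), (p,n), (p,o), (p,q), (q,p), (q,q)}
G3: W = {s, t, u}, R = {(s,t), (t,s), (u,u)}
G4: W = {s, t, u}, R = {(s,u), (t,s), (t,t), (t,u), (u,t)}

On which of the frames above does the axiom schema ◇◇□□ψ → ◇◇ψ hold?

This is the axiom for a generalized confluence (Geach) condition; its first-order frame correspondent is ∀x ∀y (xR²y → ∃w (yR²w ∧ xR²w)).
G1: fails — nR²m but no w with mR²w and nR²w.
G2: condition met.
G3: condition met.
G4: condition met.

G2, G3, G4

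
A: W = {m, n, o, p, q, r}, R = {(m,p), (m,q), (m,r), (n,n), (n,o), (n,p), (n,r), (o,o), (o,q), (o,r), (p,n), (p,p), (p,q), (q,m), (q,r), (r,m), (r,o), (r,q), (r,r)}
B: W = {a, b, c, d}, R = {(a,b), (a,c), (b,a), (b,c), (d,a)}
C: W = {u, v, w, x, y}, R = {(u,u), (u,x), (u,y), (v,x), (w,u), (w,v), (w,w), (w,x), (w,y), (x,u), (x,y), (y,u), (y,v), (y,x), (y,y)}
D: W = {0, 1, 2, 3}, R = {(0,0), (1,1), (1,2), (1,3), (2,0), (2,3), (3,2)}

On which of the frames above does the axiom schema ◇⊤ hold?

A, C, D

Frame correspondent (Sahlqvist): ∀x ∃y Rxy — i.e. seriality.
A: holds.
B: fails — world c has no successor.
C: holds.
D: holds.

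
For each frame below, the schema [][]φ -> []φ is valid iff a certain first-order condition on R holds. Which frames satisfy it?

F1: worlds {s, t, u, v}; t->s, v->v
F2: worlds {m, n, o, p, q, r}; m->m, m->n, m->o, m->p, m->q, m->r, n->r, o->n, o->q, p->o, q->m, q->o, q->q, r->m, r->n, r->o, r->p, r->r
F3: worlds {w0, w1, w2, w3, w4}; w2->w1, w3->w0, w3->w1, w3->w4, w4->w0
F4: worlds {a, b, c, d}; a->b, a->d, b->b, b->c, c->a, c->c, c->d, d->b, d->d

F4

This is the axiom for density; its first-order frame correspondent is forall x forall y (Rxy -> exists z (Rxz & Rzy)).
F1: fails — Rts but no z with Rtz and Rzs.
F2: fails — Ron but no z with Roz and Rzn.
F3: fails — Rw3w1 but no z with Rw3z and Rzw1.
F4: holds.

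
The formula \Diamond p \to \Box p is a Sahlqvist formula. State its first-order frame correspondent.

Suppose ◇p→□p is valid. Take Rxy, Rxz and set V(p)={y}. Then ◇p at x, so □p at x, so p at z, i.e. z=y.
Conversely, on a frame with partial functionality the schema holds at every world under every valuation.
So the correspondent is partial functionality.

partial functionality: \forall x \forall y \forall z (Rxy \wedge Rxz \to y = z)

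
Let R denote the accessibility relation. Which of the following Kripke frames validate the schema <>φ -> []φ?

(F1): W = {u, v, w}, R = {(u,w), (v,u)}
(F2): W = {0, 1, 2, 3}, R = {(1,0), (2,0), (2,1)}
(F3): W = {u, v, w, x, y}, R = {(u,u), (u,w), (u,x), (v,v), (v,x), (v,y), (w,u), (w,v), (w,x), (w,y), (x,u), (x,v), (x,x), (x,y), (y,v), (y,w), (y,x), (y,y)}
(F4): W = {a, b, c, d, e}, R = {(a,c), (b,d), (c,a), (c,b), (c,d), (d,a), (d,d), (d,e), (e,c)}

(F1)

Frame correspondent (Sahlqvist): forall x forall y forall z (Rxy & Rxz -> y = z) — i.e. partial functionality.
(F1): holds.
(F2): fails — 2 sees both 0 and 1.
(F3): fails — u sees both u and w.
(F4): fails — c sees both a and b.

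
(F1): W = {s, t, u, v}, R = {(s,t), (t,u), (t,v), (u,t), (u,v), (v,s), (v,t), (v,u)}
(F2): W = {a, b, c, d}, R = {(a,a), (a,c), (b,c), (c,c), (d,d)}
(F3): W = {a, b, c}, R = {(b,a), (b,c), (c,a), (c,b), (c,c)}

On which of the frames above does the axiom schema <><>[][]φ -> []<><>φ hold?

(F1), (F2)

The schema corresponds to a generalized confluence (Geach) condition: forall x forall y forall z ((x R^2 y & xRz) -> exists w (y R^2 w & z R^2 w)).
(F1): holds.
(F2): holds.
(F3): fails — bR²a, bRa but no w with aR²w and aR²w.
Valid on: (F1), (F2).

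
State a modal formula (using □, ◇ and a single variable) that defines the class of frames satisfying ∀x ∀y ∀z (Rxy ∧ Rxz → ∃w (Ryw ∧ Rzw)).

◇□r → □◇r

A defining formula is ◇□r → □◇r (the .2 axiom).
Suppose ◇□r→□◇r is valid. Take Rxy, Rxz and set V(r)={w : Ryw}. Then □r at y so ◇□r at x, so □◇r at x, so ◇r at z, giving w with Rzw and Ryw.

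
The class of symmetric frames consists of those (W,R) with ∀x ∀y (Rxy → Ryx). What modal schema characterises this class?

s → □◇s

A defining formula is s → □◇s (the B axiom).
Suppose s→□◇s is valid. Take Rxy and set V(s)={x}. Then s at x, so □◇s at x, so ◇s at y, so some z with Ryz has s; z=x, i.e. Ryx.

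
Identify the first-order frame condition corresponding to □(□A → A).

Suppose □(□A→A) is valid. Take Rxy and set V(A)={w : Ryw}. Then at y, □A holds; since □(□A→A) at x, □A→A at y, so A at y, i.e. Ryy.
The converse is a direct semantic check.
So the correspondent is shift-reflexivity.

Shift-reflexivity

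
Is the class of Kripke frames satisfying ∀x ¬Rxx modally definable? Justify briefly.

Not modally definable

Modal frame validity is preserved under surjective bounded morphisms.
The 5-cycle (worlds w0,w1,w2,w3,w4 with w0→w1→w2→w3→w4→w0) is irreflexive, and the map sending every world to a single reflexive point • is a surjective bounded morphism (forth: every edge maps to (•,•); back: every world has a successor). So any modal formula valid on the 5-cycle is also valid on the reflexive point, which is not irreflexive.
So no modal formula (or set of formulas) defines exactly the irreflexive frames.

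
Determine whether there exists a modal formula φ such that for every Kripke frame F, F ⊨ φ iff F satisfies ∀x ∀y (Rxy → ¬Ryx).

Not modally definable

Any modally definable frame class is closed under surjective bounded morphisms.
The 3-cycle (worlds a,b,c with a→b→c→a) is asymmetric. Mapping every world to a single reflexive point • is a surjective bounded morphism, and the reflexive point is not asymmetric (R•• but asymmetry requires ¬R••).
So the class is not modally definable.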